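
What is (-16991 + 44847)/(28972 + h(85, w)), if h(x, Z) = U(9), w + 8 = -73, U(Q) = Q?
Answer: 27856/28981 ≈ 0.96118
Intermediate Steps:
w = -81 (w = -8 - 73 = -81)
h(x, Z) = 9
(-16991 + 44847)/(28972 + h(85, w)) = (-16991 + 44847)/(28972 + 9) = 27856/28981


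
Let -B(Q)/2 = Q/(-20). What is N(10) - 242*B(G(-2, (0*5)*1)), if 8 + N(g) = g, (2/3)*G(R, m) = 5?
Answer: -359/2 ≈ -179.50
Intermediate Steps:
G(R, m) = 15/2 (G(R, m) = (3/2)*5 = 15/2)
B(Q) = Q/10 (B(Q) = -2*Q/(-20) = -2*Q*(-1)/20 = -(-1)*Q/10 = Q/10)
N(g) = -8 + g
N(10) - 242*B(G(-2, (0*5)*1)) = (-8 + 10) - 121*15/(5*2) = 2 - 242*¾ = 2 - 363/2 = -359/2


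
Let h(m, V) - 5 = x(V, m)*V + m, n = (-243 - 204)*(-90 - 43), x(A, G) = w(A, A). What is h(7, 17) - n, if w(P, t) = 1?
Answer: -59422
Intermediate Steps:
x(A, G) = 1
n = 59451 (n = -447*(-133) = 59451)
h(m, V) = 5 + V + m (h(m, V) = 5 + (1*V + m) = 5 + (V + m) = 5 + V + m)
h(7, 17) - n = (5 + 17 + 7) - 1*59451 = 29 - 59451 = -59422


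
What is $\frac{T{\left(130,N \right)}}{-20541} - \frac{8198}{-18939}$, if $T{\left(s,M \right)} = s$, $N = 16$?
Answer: $\frac{55311016}{129675333} \approx 0.42653$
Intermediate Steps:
$\frac{T{\left(130,N \right)}}{-20541} - \frac{8198}{-18939} = \frac{130}{-20541} - \frac{8198}{-18939} = 130 \left(- \frac{1}{20541}\right) - - \frac{8198}{18939} = - \frac{130}{20541} + \frac{8198}{18939} = \frac{55311016}{129675333}$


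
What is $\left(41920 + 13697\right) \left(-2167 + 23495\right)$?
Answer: $1186199376$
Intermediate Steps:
$\left(41920 + 13697\right) \left(-2167 + 23495\right) = 55617 \cdot 21328 = 1186199376$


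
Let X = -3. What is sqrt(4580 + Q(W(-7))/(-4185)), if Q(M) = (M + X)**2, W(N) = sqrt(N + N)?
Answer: sqrt(8912796825 + 2790*I*sqrt(14))/1395 ≈ 67.676 + 3.9633e-5*I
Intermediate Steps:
W(N) = sqrt(2)*sqrt(N) (W(N) = sqrt(2*N) = sqrt(2)*sqrt(N))
Q(M) = (-3 + M)**2 (Q(M) = (M - 3)**2 = (-3 + M)**2)
sqrt(4580 + Q(W(-7))/(-4185)) = sqrt(4580 + (-3 + sqrt(2)*sqrt(-7))**2/(-4185)) = sqrt(4580 + (-3 + sqrt(2)*(I*sqrt(7)))**2*(-1/4185)) = sqrt(4580 + (-3 + I*sqrt(14))**2*(-1/4185)) = sqrt(4580 - (-3 + I*sqrt(14))**2/4185)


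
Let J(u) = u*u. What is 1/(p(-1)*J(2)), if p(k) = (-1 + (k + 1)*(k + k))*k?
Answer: 1/4 ≈ 0.25000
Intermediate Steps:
J(u) = u**2
p(k) = k*(-1 + 2*k*(1 + k)) (p(k) = (-1 + (1 + k)*(2*k))*k = (-1 + 2*k*(1 + k))*k = k*(-1 + 2*k*(1 + k)))
1/(p(-1)*J(2)) = 1/(-(-1 + 2*(-1) + 2*(-1)**2)*2**2) = 1/(-(-1 - 2 + 2*1)*4) = 1/(-(-1 - 2 + 2)*4) = 1/(-1*(-1)*4) = 1/(1*4) = 1/4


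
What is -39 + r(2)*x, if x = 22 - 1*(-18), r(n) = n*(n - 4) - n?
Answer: -279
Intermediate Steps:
r(n) = -n + n*(-4 + n) (r(n) = n*(-4 + n) - n = -n + n*(-4 + n))
x = 40 (x = 22 + 18 = 40)
-39 + r(2)*x = -39 + (2*(-5 + 2))*40 = -39 + (2*(-3))*40 = -39 - 6*40 = -39 - 240 = -279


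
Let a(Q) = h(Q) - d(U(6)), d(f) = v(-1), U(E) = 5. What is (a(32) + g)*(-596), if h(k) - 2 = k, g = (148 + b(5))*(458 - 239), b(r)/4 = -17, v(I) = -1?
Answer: -10462780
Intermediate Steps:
b(r) = -68 (b(r) = 4*(-17) = -68)
d(f) = -1
g = 17520 (g = (148 - 68)*(458 - 239) = 80*219 = 17520)
h(k) = 2 + k
a(Q) = 3 + Q (a(Q) = (2 + Q) - 1*(-1) = (2 + Q) + 1 = 3 + Q)
(a(32) + g)*(-596) = ((3 + 32) + 17520)*(-596) = (35 + 17520)*(-596) = 17555*(-596) = -10462780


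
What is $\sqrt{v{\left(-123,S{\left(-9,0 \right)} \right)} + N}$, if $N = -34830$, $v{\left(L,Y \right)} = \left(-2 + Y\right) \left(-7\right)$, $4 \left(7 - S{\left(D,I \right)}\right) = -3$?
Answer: $\frac{i \sqrt{139481}}{2} \approx 186.74 i$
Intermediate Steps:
$S{\left(D,I \right)} = \frac{31}{4}$ ($S{\left(D,I \right)} = 7 - - \frac{3}{4} = 7 + \frac{3}{4} = \frac{31}{4}$)
$v{\left(L,Y \right)} = 14 - 7 Y$
$\sqrt{v{\left(-123,S{\left(-9,0 \right)} \right)} + N} = \sqrt{\left(14 - \frac{217}{4}\right) - 34830} = \sqrt{- \frac{161}{4} - 34830} = \sqrt{- \frac{139481}{4}} = \frac{i \sqrt{139481}}{2}$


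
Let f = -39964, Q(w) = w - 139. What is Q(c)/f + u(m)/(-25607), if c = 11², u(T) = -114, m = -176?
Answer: 2508411/511679074 ≈ 0.0049023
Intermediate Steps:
c = 121
Q(w) = -139 + w
Q(c)/f + u(m)/(-25607) = (-139 + 121)/(-39964) - 114/(-25607) = -18*(-1/39964) - 114*(-1/25607) = 9/19982 + 114/25607 = 2508411/511679074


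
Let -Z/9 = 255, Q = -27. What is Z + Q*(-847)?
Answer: 20574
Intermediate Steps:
Z = -2295 (Z = -9*255 = -2295)
Z + Q*(-847) = -2295 - 27*(-847) = -2295 + 22869 = 20574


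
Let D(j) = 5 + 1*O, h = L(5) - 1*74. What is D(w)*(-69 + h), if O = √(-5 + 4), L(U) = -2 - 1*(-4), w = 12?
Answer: -705 - 141*I ≈ -705.0 - 141.0*I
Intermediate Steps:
L(U) = 2 (L(U) = -2 + 4 = 2)
h = -72 (h = 2 - 1*74 = 2 - 74 = -72)
O = I (O = √(-1) = I ≈ 1.0*I)
D(j) = 5 + I (D(j) = 5 + 1*I = 5 + I)
D(w)*(-69 + h) = (5 + I)*(-69 - 72) = (5 + I)*(-141) = -705 - 141*I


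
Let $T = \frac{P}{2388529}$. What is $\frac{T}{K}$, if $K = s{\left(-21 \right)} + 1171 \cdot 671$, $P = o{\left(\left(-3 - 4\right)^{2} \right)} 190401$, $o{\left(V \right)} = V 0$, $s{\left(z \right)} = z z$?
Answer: $0$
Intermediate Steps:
$s{\left(z \right)} = z^{2}$
$o{\left(V \right)} = 0$
$P = 0$ ($P = 0 \cdot 190401 = 0$)
$K = 786182$ ($K = \left(-21\right)^{2} + 1171 \cdot 671 = 441 + 785741 = 786182$)
$T = 0$ ($T = \frac{0}{2388529} = 0 \cdot \frac{1}{2388529} = 0$)
$\frac{T}{K} = \frac{0}{786182} = 0 \cdot \frac{1}{786182} = 0$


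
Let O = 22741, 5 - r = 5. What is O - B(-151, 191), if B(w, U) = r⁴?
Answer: 22741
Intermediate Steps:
r = 0 (r = 5 - 1*5 = 5 - 5 = 0)
B(w, U) = 0 (B(w, U) = 0⁴ = 0)
O - B(-151, 191) = 22741 - 1*0 = 22741 + 0 = 22741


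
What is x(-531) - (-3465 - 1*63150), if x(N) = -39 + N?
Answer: 66045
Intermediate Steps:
x(-531) - (-3465 - 1*63150) = (-39 - 531) - (-3465 - 1*63150) = -570 - (-3465 - 63150) = -570 - 1*(-66615) = -570 + 66615 = 66045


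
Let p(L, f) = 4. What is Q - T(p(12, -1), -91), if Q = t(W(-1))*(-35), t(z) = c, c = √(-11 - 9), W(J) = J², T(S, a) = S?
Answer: -4 - 70*I*√5 ≈ -4.0 - 156.52*I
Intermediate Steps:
c = 2*I*√5 (c = √(-20) = 2*I*√5 ≈ 4.4721*I)
t(z) = 2*I*√5
Q = -70*I*√5 (Q = (2*I*√5)*(-35) = -70*I*√5 ≈ -156.52*I)
Q - T(p(12, -1), -91) = -70*I*√5 - 1*4 = -70*I*√5 - 4 = -4 - 70*I*√5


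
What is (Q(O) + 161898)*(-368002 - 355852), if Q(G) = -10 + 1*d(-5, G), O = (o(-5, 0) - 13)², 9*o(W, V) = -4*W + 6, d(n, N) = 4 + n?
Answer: -117182552498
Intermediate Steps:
o(W, V) = ⅔ - 4*W/9 (o(W, V) = (-4*W + 6)/9 = (6 - 4*W)/9 = ⅔ - 4*W/9)
O = 8281/81 (O = ((⅔ - 4/9*(-5)) - 13)² = ((⅔ + 20/9) - 13)² = (26/9 - 13)² = (-91/9)² = 8281/81 ≈ 102.23)
Q(G) = -11 (Q(G) = -10 + 1*(4 - 5) = -10 + 1*(-1) = -10 - 1 = -11)
(Q(O) + 161898)*(-368002 - 355852) = (-11 + 161898)*(-368002 - 355852) = 161887*(-723854) = -117182552498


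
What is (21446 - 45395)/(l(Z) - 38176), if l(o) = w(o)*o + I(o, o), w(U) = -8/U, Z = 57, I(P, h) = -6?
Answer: 7983/12730 ≈ 0.62710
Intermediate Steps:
l(o) = -14 (l(o) = (-8/o)*o - 6 = -8 - 6 = -14)
(21446 - 45395)/(l(Z) - 38176) = (21446 - 45395)/(-14 - 38176) = -23949/(-38190) = -23949*(-1/38190) = 7983/12730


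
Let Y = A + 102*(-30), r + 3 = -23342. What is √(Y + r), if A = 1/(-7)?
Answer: 2*I*√323463/7 ≈ 162.5*I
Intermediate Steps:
A = -⅐ ≈ -0.14286
r = -23345 (r = -3 - 23342 = -23345)
Y = -21421/7 (Y = -⅐ + 102*(-30) = -⅐ - 3060 = -21421/7 ≈ -3060.1)
√(Y + r) = √(-21421/7 - 23345) = √(-184836/7) = 2*I*√323463/7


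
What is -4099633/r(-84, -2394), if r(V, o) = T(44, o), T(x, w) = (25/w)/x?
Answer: 431838941688/25 ≈ 1.7274e+10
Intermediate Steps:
T(x, w) = 25/(w*x)
r(V, o) = 25/(44*o) (r(V, o) = 25/(o*44) = 25*(1/44)/o = 25/(44*o))
-4099633/r(-84, -2394) = -4099633/((25/44)/(-2394)) = -4099633/((25/44)*(-1/2394)) = -4099633/(-25/105336) = -4099633*(-105336/25) = 431838941688/25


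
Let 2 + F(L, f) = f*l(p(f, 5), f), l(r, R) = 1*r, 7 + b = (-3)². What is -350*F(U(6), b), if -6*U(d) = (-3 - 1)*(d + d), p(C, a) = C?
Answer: -700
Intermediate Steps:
b = 2 (b = -7 + (-3)² = -7 + 9 = 2)
l(r, R) = r
U(d) = 4*d/3 (U(d) = -(-3 - 1)*(d + d)/6 = -(-2)*2*d/3 = -(-4)*d/3 = 4*d/3)
F(L, f) = -2 + f² (F(L, f) = -2 + f*f = -2 + f²)
-350*F(U(6), b) = -350*(-2 + 2²) = -350*(-2 + 4) = -350*2 = -700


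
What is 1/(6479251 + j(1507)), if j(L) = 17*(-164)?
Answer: 1/6476463 ≈ 1.5441e-7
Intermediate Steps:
j(L) = -2788
1/(6479251 + j(1507)) = 1/(6479251 - 2788) = 1/6476463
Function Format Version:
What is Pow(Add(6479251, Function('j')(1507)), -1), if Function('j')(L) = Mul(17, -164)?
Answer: Rational(1, 6476463) ≈ 1.5441e-7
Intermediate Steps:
Function('j')(L) = -2788
Pow(Add(6479251, Function('j')(1507)), -1) = Pow(Add(6479251, -2788), -1) = Pow(6476463, -1) = Rational(1, 6476463)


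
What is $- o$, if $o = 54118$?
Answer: $-54118$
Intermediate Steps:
$- o = \left(-1\right) 54118 = -54118$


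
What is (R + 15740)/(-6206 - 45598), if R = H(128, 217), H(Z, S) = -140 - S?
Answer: -15383/51804 ≈ -0.29695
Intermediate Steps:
R = -357 (R = -140 - 1*217 = -140 - 217 = -357)
(R + 15740)/(-6206 - 45598) = (-357 + 15740)/(-6206 - 45598) = 15383/(-51804) = 15383*(-1/51804) = -15383/51804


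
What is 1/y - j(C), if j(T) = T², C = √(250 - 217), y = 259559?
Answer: -8565446/259559 ≈ -33.000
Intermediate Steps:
C = √33 ≈ 5.7446
1/y - j(C) = 1/259559 - (√33)² = 1/259559 - 1*33 = 1/259559 - 33 = -8565446/259559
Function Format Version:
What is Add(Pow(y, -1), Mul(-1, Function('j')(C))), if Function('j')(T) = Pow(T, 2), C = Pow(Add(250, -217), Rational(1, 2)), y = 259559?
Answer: Rational(-8565446, 259559) ≈ -33.000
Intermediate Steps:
C = Pow(33, Rational(1, 2)) ≈ 5.7446
Add(Pow(y, -1), Mul(-1, Function('j')(C))) = Add(Pow(259559, -1), Mul(-1, Pow(Pow(33, Rational(1, 2)), 2))) = Add(Rational(1, 259559), Mul(-1, 33)) = Add(Rational(1, 259559), -33) = Rational(-8565446, 259559)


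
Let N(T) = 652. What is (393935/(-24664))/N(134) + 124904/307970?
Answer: 72586618037/190478592160 ≈ 0.38107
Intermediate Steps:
(393935/(-24664))/N(134) + 124904/307970 = (393935/(-24664))/652 + 124904/307970 = (393935*(-1/24664))*(1/652) + 124904*(1/307970) = -393935/24664*1/652 + 4804/11845 = -393935/16080928 + 4804/11845 = 72586618037/190478592160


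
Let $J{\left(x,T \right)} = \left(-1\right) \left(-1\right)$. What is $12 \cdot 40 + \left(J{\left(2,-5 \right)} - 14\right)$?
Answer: $467$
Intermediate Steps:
$J{\left(x,T \right)} = 1$
$12 \cdot 40 + \left(J{\left(2,-5 \right)} - 14\right) = 12 \cdot 40 + \left(1 - 14\right) = 480 - 13 = 467$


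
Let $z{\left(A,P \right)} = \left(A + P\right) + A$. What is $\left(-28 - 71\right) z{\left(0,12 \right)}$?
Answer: $-1188$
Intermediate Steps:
$z{\left(A,P \right)} = P + 2 A$
$\left(-28 - 71\right) z{\left(0,12 \right)} = \left(-28 - 71\right) \left(12 + 2 \cdot 0\right) = - 99 \left(12 + 0\right) = \left(-99\right) 12 = -1188$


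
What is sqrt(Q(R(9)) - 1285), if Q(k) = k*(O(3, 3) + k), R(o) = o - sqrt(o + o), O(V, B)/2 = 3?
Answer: 2*I*sqrt(283 + 18*sqrt(2)) ≈ 35.126*I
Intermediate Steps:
O(V, B) = 6 (O(V, B) = 2*3 = 6)
R(o) = o - sqrt(2)*sqrt(o) (R(o) = o - sqrt(2*o) = o - sqrt(2)*sqrt(o))
Q(k) = k*(6 + k)
sqrt(Q(R(9)) - 1285) = sqrt((9 - sqrt(2)*sqrt(9))*(6 + (9 - sqrt(2)*sqrt(9))) - 1285) = sqrt((9 - 1*sqrt(2)*3)*(6 + (9 - 1*sqrt(2)*3)) - 1285) = sqrt((9 - 3*sqrt(2))*(6 + (9 - 3*sqrt(2))) - 1285) = sqrt((9 - 3*sqrt(2))*(15 - 3*sqrt(2)) - 1285) = sqrt(-1285 + (9 - 3*sqrt(2))*(15 - 3*sqrt(2)))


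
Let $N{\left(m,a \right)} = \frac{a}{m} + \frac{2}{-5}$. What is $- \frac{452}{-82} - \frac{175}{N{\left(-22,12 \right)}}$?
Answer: $\frac{406377}{2132} \approx 190.61$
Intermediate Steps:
$N{\left(m,a \right)} = - \frac{2}{5} + \frac{a}{m}$ ($N{\left(m,a \right)} = \frac{a}{m} + 2 \left(- \frac{1}{5}\right) = \frac{a}{m} - \frac{2}{5} = - \frac{2}{5} + \frac{a}{m}$)
$- \frac{452}{-82} - \frac{175}{N{\left(-22,12 \right)}} = - \frac{452}{-82} - \frac{175}{- \frac{2}{5} + \frac{12}{-22}} = \left(-452\right) \left(- \frac{1}{82}\right) - \frac{175}{- \frac{2}{5} + 12 \left(- \frac{1}{22}\right)} = \frac{226}{41} - \frac{175}{- \frac{2}{5} - \frac{6}{11}} = \frac{226}{41} - \frac{175}{- \frac{52}{55}} = \frac{226}{41} - - \frac{9625}{52} = \frac{226}{41} + \frac{9625}{52} = \frac{406377}{2132}$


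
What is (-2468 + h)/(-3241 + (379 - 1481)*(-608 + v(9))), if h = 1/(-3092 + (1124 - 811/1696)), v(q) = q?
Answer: -8239515948/2192942711923 ≈ -0.0037573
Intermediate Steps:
h = -1696/3338539 (h = 1/(-3092 + (1124 - 811*1/1696)) = 1/(-3092 + (1124 - 811/1696)) = 1/(-3092 + 1905493/1696) = 1/(-3338539/1696) = -1696/3338539 ≈ -0.00050801)
(-2468 + h)/(-3241 + (379 - 1481)*(-608 + v(9))) = (-2468 - 1696/3338539)/(-3241 + (379 - 1481)*(-608 + 9)) = -8239515948/(3338539*(-3241 - 1102*(-599))) = -8239515948/(3338539*(-3241 + 660098)) = -8239515948/3338539/656857 = -8239515948/3338539*1/656857 = -8239515948/2192942711923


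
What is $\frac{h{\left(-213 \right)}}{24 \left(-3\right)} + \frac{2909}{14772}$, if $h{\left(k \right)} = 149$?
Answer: $- \frac{165965}{88632} \approx -1.8725$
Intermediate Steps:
$\frac{h{\left(-213 \right)}}{24 \left(-3\right)} + \frac{2909}{14772} = \frac{149}{24 \left(-3\right)} + \frac{2909}{14772} = \frac{149}{-72} + 2909 \cdot \frac{1}{14772} = 149 \left(- \frac{1}{72}\right) + \frac{2909}{14772} = - \frac{149}{72} + \frac{2909}{14772} = - \frac{165965}{88632}$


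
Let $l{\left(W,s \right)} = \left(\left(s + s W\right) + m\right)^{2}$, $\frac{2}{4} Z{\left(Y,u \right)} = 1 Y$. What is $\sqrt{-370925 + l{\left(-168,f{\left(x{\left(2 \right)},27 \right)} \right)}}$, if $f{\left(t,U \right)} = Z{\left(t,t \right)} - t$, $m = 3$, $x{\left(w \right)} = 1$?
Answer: $7 i \sqrt{7021} \approx 586.54 i$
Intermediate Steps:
$Z{\left(Y,u \right)} = 2 Y$ ($Z{\left(Y,u \right)} = 2 \cdot 1 Y = 2 Y$)
$f{\left(t,U \right)} = t$ ($f{\left(t,U \right)} = 2 t - t = t$)
$l{\left(W,s \right)} = \left(3 + s + W s\right)^{2}$ ($l{\left(W,s \right)} = \left(\left(s + s W\right) + 3\right)^{2} = \left(\left(s + W s\right) + 3\right)^{2} = \left(3 + s + W s\right)^{2}$)
$\sqrt{-370925 + l{\left(-168,f{\left(x{\left(2 \right)},27 \right)} \right)}} = \sqrt{-370925 + \left(3 + 1 - 168\right)^{2}} = \sqrt{-370925 + \left(-164\right)^{2}} = \sqrt{-370925 + 26896} = \sqrt{-344029} = 7 i \sqrt{7021}$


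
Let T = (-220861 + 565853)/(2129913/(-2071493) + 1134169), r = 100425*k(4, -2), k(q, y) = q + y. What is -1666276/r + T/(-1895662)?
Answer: -463819195410585884220578/55907954982473696108175 ≈ -8.2961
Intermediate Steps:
r = 200850 (r = 100425*(4 - 2) = 100425*2 = 200850)
T = 178662128264/587355253601 (T = 344992/(2129913*(-1/2071493) + 1134169) = 344992/(-2129913/2071493 + 1134169) = 344992/(2349421014404/2071493) = 344992*(2071493/2349421014404) = 178662128264/587355253601 ≈ 0.30418)
-1666276/r + T/(-1895662) = -1666276/200850 + (178662128264/587355253601)/(-1895662) = -1666276*1/200850 + (178662128264/587355253601)*(-1/1895662) = -833138/100425 - 89331064132/556713517375889431 = -463819195410585884220578/55907954982473696108175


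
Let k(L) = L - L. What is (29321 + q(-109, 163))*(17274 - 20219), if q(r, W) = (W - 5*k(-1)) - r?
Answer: -87151385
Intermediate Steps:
k(L) = 0
q(r, W) = W - r (q(r, W) = (W - 5*0) - r = (W + 0) - r = W - r)
(29321 + q(-109, 163))*(17274 - 20219) = (29321 + (163 - 1*(-109)))*(17274 - 20219) = (29321 + (163 + 109))*(-2945) = (29321 + 272)*(-2945) = 29593*(-2945) = -87151385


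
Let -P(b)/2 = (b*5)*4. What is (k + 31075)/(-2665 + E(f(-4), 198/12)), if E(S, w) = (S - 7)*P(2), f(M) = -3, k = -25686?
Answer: -5389/1865 ≈ -2.8895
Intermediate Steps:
P(b) = -40*b (P(b) = -2*b*5*4 = -2*5*b*4 = -40*b)
E(S, w) = 560 - 80*S (E(S, w) = (S - 7)*(-40*2) = (-7 + S)*(-80) = 560 - 80*S)
(k + 31075)/(-2665 + E(f(-4), 198/12)) = (-25686 + 31075)/(-2665 + (560 - 80*(-3))) = 5389/(-2665 + (560 + 240)) = 5389/(-2665 + 800) = 5389/(-1865) = 5389*(-1/1865) = -5389/1865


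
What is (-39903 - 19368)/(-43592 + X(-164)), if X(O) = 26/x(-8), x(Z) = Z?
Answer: 79028/58127 ≈ 1.3596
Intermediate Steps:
X(O) = -13/4 (X(O) = 26/(-8) = 26*(-⅛) = -13/4)
(-39903 - 19368)/(-43592 + X(-164)) = (-39903 - 19368)/(-43592 - 13/4) = -59271/(-174381/4) = -59271*(-4/174381) = 79028/58127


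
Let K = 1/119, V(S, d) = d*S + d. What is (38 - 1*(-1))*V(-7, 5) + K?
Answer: -139229/119 ≈ -1170.0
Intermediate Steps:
V(S, d) = d + S*d (V(S, d) = S*d + d = d + S*d)
K = 1/119 ≈ 0.0084034
(38 - 1*(-1))*V(-7, 5) + K = (38 - 1*(-1))*(5*(1 - 7)) + 1/119 = (38 + 1)*(5*(-6)) + 1/119 = 39*(-30) + 1/119 = -1170 + 1/119 = -139229/119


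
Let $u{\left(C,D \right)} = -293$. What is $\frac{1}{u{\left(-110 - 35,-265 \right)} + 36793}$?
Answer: $\frac{1}{36500} \approx 2.7397 \cdot 10^{-5}$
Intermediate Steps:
$\frac{1}{u{\left(-110 - 35,-265 \right)} + 36793} = \frac{1}{-293 + 36793} = \frac{1}{36500}$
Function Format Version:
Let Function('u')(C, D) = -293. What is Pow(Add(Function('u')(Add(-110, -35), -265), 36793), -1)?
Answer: Rational(1, 36500) ≈ 2.7397e-5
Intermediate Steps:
Pow(Add(Function('u')(Add(-110, -35), -265), 36793), -1) = Pow(Add(-293, 36793), -1) = Pow(36500, -1) = Rational(1, 36500)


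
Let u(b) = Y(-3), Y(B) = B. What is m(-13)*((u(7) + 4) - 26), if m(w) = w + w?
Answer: 650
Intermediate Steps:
u(b) = -3
m(w) = 2*w
m(-13)*((u(7) + 4) - 26) = (2*(-13))*((-3 + 4) - 26) = -26*(1 - 26) = -26*(-25) = 650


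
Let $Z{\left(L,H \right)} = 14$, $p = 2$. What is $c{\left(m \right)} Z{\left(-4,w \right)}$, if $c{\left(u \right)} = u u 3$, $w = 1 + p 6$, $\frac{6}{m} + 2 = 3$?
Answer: $1512$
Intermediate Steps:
$m = 6$ ($m = \frac{6}{-2 + 3} = \frac{6}{1} = 6 \cdot 1 = 6$)
$w = 13$ ($w = 1 + 2 \cdot 6 = 1 + 12 = 13$)
$c{\left(u \right)} = 3 u^{2}$ ($c{\left(u \right)} = u^{2} \cdot 3 = 3 u^{2}$)
$c{\left(m \right)} Z{\left(-4,w \right)} = 3 \cdot 6^{2} \cdot 14 = 3 \cdot 36 \cdot 14 = 108 \cdot 14 = 1512$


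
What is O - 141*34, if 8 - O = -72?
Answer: -4714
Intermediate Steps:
O = 80 (O = 8 - 1*(-72) = 8 + 72 = 80)
O - 141*34 = 80 - 141*34 = 80 - 4794 = -4714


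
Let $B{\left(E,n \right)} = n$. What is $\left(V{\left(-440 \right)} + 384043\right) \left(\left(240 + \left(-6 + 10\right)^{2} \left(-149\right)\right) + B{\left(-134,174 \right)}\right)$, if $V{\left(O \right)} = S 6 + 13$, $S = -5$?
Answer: $-756531220$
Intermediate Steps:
$V{\left(O \right)} = -17$ ($V{\left(O \right)} = \left(-5\right) 6 + 13 = -30 + 13 = -17$)
$\left(V{\left(-440 \right)} + 384043\right) \left(\left(240 + \left(-6 + 10\right)^{2} \left(-149\right)\right) + B{\left(-134,174 \right)}\right) = \left(-17 + 384043\right) \left(\left(240 + \left(-6 + 10\right)^{2} \left(-149\right)\right) + 174\right) = 384026 \left(\left(240 + 4^{2} \left(-149\right)\right) + 174\right) = 384026 \left(\left(240 + 16 \left(-149\right)\right) + 174\right) = 384026 \left(\left(240 - 2384\right) + 174\right) = 384026 \left(-2144 + 174\right) = 384026 \left(-1970\right) = -756531220$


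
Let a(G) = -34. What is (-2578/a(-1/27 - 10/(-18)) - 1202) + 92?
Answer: -17581/17 ≈ -1034.2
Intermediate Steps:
(-2578/a(-1/27 - 10/(-18)) - 1202) + 92 = (-2578/(-34) - 1202) + 92 = (-2578*(-1/34) - 1202) + 92 = (1289/17 - 1202) + 92 = -19145/17 + 92 = -17581/17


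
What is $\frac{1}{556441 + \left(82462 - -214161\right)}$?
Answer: $\frac{1}{853064} \approx 1.1722 \cdot 10^{-6}$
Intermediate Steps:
$\frac{1}{556441 + \left(82462 - -214161\right)} = \frac{1}{556441 + \left(82462 + 214161\right)} = \frac{1}{556441 + 296623} = \frac{1}{853064}$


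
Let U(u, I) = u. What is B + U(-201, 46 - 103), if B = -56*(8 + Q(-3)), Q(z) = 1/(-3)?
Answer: -1891/3 ≈ -630.33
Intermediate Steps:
Q(z) = -1/3
B = -1288/3 (B = -56*(8 - 1/3) = -56*23/3 = -1288/3 ≈ -429.33)
B + U(-201, 46 - 103) = -1288/3 - 201 = -1891/3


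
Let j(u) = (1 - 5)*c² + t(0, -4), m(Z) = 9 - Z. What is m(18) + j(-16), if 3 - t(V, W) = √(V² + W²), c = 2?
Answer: -26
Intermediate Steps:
t(V, W) = 3 - √(V² + W²)
j(u) = -17 (j(u) = (1 - 5)*2² + (3 - √(0² + (-4)²)) = -4*4 + (3 - √(0 + 16)) = -16 + (3 - √16) = -16 + (3 - 1*4) = -16 + (3 - 4) = -16 - 1 = -17)
m(18) + j(-16) = (9 - 1*18) - 17 = (9 - 18) - 17 = -9 - 17 = -26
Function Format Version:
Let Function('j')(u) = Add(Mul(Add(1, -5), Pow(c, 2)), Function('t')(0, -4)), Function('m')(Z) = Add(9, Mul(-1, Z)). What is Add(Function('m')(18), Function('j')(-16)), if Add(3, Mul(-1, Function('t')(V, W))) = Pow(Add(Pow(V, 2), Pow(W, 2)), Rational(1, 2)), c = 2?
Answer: -26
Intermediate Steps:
Function('t')(V, W) = Add(3, Mul(-1, Pow(Add(Pow(V, 2), Pow(W, 2)), Rational(1, 2))))
Function('j')(u) = -17 (Function('j')(u) = Add(Mul(Add(1, -5), Pow(2, 2)), Add(3, Mul(-1, Pow(Add(Pow(0, 2), Pow(-4, 2)), Rational(1, 2))))) = Add(Mul(-4, 4), Add(3, Mul(-1, Pow(Add(0, 16), Rational(1, 2))))) = Add(-16, Add(3, Mul(-1, Pow(16, Rational(1, 2))))) = Add(-16, Add(3, Mul(-1, 4))) = Add(-16, Add(3, -4)) = Add(-16, -1) = -17)
Add(Function('m')(18), Function('j')(-16)) = Add(Add(9, Mul(-1, 18)), -17) = Add(Add(9, -18), -17) = Add(-9, -17) = -26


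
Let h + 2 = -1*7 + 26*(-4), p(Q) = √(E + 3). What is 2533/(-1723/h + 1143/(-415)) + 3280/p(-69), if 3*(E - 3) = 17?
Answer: 118785035/585886 + 656*√105/7 ≈ 1163.0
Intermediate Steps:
E = 26/3 (E = 3 + (⅓)*17 = 3 + 17/3 = 26/3 ≈ 8.6667)
p(Q) = √105/3 (p(Q) = √(26/3 + 3) = √(35/3) = √105/3)
h = -113 (h = -2 + (-1*7 + 26*(-4)) = -2 + (-7 - 104) = -2 - 111 = -113)
2533/(-1723/h + 1143/(-415)) + 3280/p(-69) = 2533/(-1723/(-113) + 1143/(-415)) + 3280/((√105/3)) = 2533/(-1723*(-1/113) + 1143*(-1/415)) + 3280*(√105/35) = 2533/(1723/113 - 1143/415) + 656*√105/7 = 2533/(585886/46895) + 656*√105/7 = 2533*(46895/585886) + 656*√105/7 = 118785035/585886 + 656*√105/7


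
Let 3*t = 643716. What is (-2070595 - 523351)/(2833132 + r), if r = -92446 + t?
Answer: -1296973/1477629 ≈ -0.87774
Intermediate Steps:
t = 214572 (t = (⅓)*643716 = 214572)
r = 122126 (r = -92446 + 214572 = 122126)
(-2070595 - 523351)/(2833132 + r) = (-2070595 - 523351)/(2833132 + 122126) = -2593946/2955258 = -2593946*1/2955258 = -1296973/1477629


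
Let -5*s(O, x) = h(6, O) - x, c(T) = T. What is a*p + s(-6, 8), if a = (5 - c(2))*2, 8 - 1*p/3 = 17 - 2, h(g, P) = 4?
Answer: -626/5 ≈ -125.20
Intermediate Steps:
s(O, x) = -⅘ + x/5 (s(O, x) = -(4 - x)/5 = -⅘ + x/5)
p = -21 (p = 24 - 3*(17 - 2) = 24 - 3*15 = 24 - 45 = -21)
a = 6 (a = (5 - 1*2)*2 = (5 - 2)*2 = 3*2 = 6)
a*p + s(-6, 8) = 6*(-21) + (-⅘ + (⅕)*8) = -126 + (-⅘ + 8/5) = -126 + ⅘ = -626/5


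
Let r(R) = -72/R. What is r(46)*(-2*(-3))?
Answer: -216/23 ≈ -9.3913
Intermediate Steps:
r(46)*(-2*(-3)) = (-72/46)*(-2*(-3)) = -72*1/46*6 = -36/23*6 = -216/23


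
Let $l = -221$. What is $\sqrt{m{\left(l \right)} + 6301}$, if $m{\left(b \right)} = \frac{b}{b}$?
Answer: $\sqrt{6302} \approx 79.385$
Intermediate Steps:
$m{\left(b \right)} = 1$
$\sqrt{m{\left(l \right)} + 6301} = \sqrt{1 + 6301} = \sqrt{6302}$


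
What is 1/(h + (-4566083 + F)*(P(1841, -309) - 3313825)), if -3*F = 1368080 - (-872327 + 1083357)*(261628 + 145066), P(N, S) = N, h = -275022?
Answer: -1/94733305963307070 ≈ -1.0556e-17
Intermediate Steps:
F = 28607755580 (F = -(1368080 - (-872327 + 1083357)*(261628 + 145066))/3 = -(1368080 - 211030*406694)/3 = -(1368080 - 1*85824634820)/3 = -(1368080 - 85824634820)/3 = -⅓*(-85823266740) = 28607755580)
1/(h + (-4566083 + F)*(P(1841, -309) - 3313825)) = 1/(-275022 + (-4566083 + 28607755580)*(1841 - 3313825)) = 1/(-275022 + 28603189497*(-3311984)) = 1/(-275022 - 94733305963032048) = 1/(-94733305963307070) = -1/94733305963307070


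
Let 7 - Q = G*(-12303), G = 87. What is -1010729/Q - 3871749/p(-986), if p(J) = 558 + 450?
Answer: -12336949549/3211104 ≈ -3842.0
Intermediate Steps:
p(J) = 1008
Q = 1070368 (Q = 7 - 87*(-12303) = 7 - 1*(-1070361) = 7 + 1070361 = 1070368)
-1010729/Q - 3871749/p(-986) = -1010729/1070368 - 3871749/1008 = -1010729*1/1070368 - 3871749*1/1008 = -1010729/1070368 - 184369/48 = -12336949549/3211104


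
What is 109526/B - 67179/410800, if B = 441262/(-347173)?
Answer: -7810240959359149/90635214800 ≈ -86172.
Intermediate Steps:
B = -441262/347173 (B = 441262*(-1/347173) = -441262/347173 ≈ -1.2710)
109526/B - 67179/410800 = 109526/(-441262/347173) - 67179/410800 = 109526*(-347173/441262) - 67179*1/410800 = -19012234999/220631 - 67179/410800 = -7810240959359149/90635214800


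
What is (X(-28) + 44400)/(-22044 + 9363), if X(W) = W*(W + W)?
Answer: -45968/12681 ≈ -3.6250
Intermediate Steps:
X(W) = 2*W² (X(W) = W*(2*W) = 2*W²)
(X(-28) + 44400)/(-22044 + 9363) = (2*(-28)² + 44400)/(-22044 + 9363) = (2*784 + 44400)/(-12681) = (1568 + 44400)*(-1/12681) = 45968*(-1/12681) = -45968/12681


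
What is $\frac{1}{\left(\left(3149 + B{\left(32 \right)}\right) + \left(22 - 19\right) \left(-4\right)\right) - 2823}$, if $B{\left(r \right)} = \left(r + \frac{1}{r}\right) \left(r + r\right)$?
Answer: $\frac{1}{2364} \approx 0.00042301$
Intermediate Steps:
$B{\left(r \right)} = 2 r \left(r + \frac{1}{r}\right)$ ($B{\left(r \right)} = \left(r + \frac{1}{r}\right) 2 r = 2 r \left(r + \frac{1}{r}\right)$)
$\frac{1}{\left(\left(3149 + B{\left(32 \right)}\right) + \left(22 - 19\right) \left(-4\right)\right) - 2823} = \frac{1}{\left(\left(3149 + \left(2 + 2 \cdot 32^{2}\right)\right) + \left(22 - 19\right) \left(-4\right)\right) - 2823} = \frac{1}{\left(\left(3149 + \left(2 + 2 \cdot 1024\right)\right) + \left(22 - 19\right) \left(-4\right)\right) - 2823} = \frac{1}{\left(\left(3149 + \left(2 + 2048\right)\right) + 3 \left(-4\right)\right) - 2823} = \frac{1}{\left(\left(3149 + 2050\right) - 12\right) - 2823} = \frac{1}{\left(5199 - 12\right) - 2823} = \frac{1}{5187 - 2823} = \frac{1}{2364}$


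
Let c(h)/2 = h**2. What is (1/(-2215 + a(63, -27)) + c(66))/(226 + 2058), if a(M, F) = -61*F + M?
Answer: 4399559/1153420 ≈ 3.8144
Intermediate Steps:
a(M, F) = M - 61*F
c(h) = 2*h**2
(1/(-2215 + a(63, -27)) + c(66))/(226 + 2058) = (1/(-2215 + (63 - 61*(-27))) + 2*66**2)/(226 + 2058) = (1/(-2215 + (63 + 1647)) + 2*4356)/2284 = (1/(-2215 + 1710) + 8712)*(1/2284) = (1/(-505) + 8712)*(1/2284) = (-1/505 + 8712)*(1/2284) = (4399559/505)*(1/2284) = 4399559/1153420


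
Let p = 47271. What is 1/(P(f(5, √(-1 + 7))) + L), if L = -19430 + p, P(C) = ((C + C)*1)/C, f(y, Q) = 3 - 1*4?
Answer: 1/27843 ≈ 3.5916e-5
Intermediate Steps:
f(y, Q) = -1 (f(y, Q) = 3 - 4 = -1)
P(C) = 2 (P(C) = ((2*C)*1)/C = (2*C)/C = 2)
L = 27841 (L = -19430 + 47271 = 27841)
1/(P(f(5, √(-1 + 7))) + L) = 1/(2 + 27841) = 1/27843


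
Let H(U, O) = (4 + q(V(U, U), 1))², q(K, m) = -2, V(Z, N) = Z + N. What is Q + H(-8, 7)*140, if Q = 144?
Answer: 704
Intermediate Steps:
V(Z, N) = N + Z
H(U, O) = 4 (H(U, O) = (4 - 2)² = 2² = 4)
Q + H(-8, 7)*140 = 144 + 4*140 = 144 + 560 = 704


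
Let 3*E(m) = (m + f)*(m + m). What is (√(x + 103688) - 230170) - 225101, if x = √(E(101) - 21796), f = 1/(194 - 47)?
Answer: -455271 + √(45726408 + 42*I*√1653185)/21 ≈ -4.5495e+5 + 0.19014*I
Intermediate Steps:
f = 1/147 ≈ 0.0068027
E(m) = 2*m*(1/147 + m)/3 (E(m) = ((m + 1/147)*(m + m))/3 = ((1/147 + m)*(2*m))/3 = (2*m*(1/147 + m))/3 = 2*m*(1/147 + m)/3)
x = 2*I*√1653185/21 (x = √((2/441)*101*(1 + 147*101) - 21796) = √((2/441)*101*(1 + 14847) - 21796) = √((2/441)*101*14848 - 21796) = √(2999296/441 - 21796) = √(-6612740/441) = 2*I*√1653185/21 ≈ 122.45*I)
(√(x + 103688) - 230170) - 225101 = (√(2*I*√1653185/21 + 103688) - 230170) - 225101 = (√(103688 + 2*I*√1653185/21) - 230170) - 225101 = (-230170 + √(103688 + 2*I*√1653185/21)) - 225101 = -455271 + √(103688 + 2*I*√1653185/21)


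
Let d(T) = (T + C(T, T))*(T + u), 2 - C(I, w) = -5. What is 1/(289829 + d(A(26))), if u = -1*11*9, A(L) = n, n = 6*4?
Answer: 1/287504 ≈ 3.4782e-6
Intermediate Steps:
n = 24
A(L) = 24
C(I, w) = 7 (C(I, w) = 2 - 1*(-5) = 2 + 5 = 7)
u = -99 (u = -11*9 = -99)
d(T) = (-99 + T)*(7 + T) (d(T) = (T + 7)*(T - 99) = (7 + T)*(-99 + T) = (-99 + T)*(7 + T))
1/(289829 + d(A(26))) = 1/(289829 + (-693 + 24**2 - 92*24)) = 1/(289829 + (-693 + 576 - 2208)) = 1/(289829 - 2325) = 1/287504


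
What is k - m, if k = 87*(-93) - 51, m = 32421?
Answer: -40563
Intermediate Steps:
k = -8142 (k = -8091 - 51 = -8142)
k - m = -8142 - 1*32421 = -8142 - 32421 = -40563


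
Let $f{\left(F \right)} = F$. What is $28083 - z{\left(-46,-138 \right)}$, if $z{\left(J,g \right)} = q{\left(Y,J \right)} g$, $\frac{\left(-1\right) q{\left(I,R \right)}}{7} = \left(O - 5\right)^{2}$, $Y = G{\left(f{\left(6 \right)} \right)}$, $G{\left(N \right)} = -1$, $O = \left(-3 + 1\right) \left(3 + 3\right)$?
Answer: $-251091$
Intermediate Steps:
$O = -12$ ($O = \left(-2\right) 6 = -12$)
$Y = -1$
$q{\left(I,R \right)} = -2023$ ($q{\left(I,R \right)} = - 7 \left(-12 - 5\right)^{2} = - 7 \left(-17\right)^{2} = \left(-7\right) 289 = -2023$)
$z{\left(J,g \right)} = - 2023 g$
$28083 - z{\left(-46,-138 \right)} = 28083 - \left(-2023\right) \left(-138\right) = 28083 - 279174 = -251091$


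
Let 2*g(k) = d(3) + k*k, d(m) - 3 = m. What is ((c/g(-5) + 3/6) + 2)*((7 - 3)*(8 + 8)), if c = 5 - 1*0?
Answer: 5600/31 ≈ 180.65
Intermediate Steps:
c = 5 (c = 5 + 0 = 5)
d(m) = 3 + m
g(k) = 3 + k**2/2 (g(k) = ((3 + 3) + k*k)/2 = (6 + k**2)/2 = 3 + k**2/2)
((c/g(-5) + 3/6) + 2)*((7 - 3)*(8 + 8)) = ((5/(3 + (1/2)*(-5)**2) + 3/6) + 2)*((7 - 3)*(8 + 8)) = ((5/(3 + (1/2)*25) + 3*(1/6)) + 2)*(4*16) = ((5/(3 + 25/2) + 1/2) + 2)*64 = ((5/(31/2) + 1/2) + 2)*64 = ((5*(2/31) + 1/2) + 2)*64 = ((10/31 + 1/2) + 2)*64 = (51/62 + 2)*64 = (175/62)*64 = 5600/31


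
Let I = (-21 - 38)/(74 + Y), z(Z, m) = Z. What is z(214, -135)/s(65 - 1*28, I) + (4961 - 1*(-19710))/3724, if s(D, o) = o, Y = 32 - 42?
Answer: -49548315/219716 ≈ -225.51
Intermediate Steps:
Y = -10
I = -59/64 (I = (-21 - 38)/(74 - 10) = -59/64 ≈ -0.92188)
z(214, -135)/s(65 - 1*28, I) + (4961 - 1*(-19710))/3724 = 214/(-59/64) + (4961 - 1*(-19710))/3724 = 214*(-64/59) + (4961 + 19710)*(1/3724) = -13696/59 + 24671*(1/3724) = -13696/59 + 24671/3724 = -49548315/219716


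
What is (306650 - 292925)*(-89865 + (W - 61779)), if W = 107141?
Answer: -610803675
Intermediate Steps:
(306650 - 292925)*(-89865 + (W - 61779)) = (306650 - 292925)*(-89865 + (107141 - 61779)) = 13725*(-89865 + 45362) = 13725*(-44503) = -610803675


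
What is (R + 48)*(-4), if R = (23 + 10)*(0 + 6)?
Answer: -984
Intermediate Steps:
R = 198 (R = 33*6 = 198)
(R + 48)*(-4) = (198 + 48)*(-4) = 246*(-4) = -984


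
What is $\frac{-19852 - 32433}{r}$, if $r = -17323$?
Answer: $\frac{52285}{17323} \approx 3.0182$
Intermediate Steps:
$\frac{-19852 - 32433}{r} = \frac{-19852 - 32433}{-17323} = \left(-52285\right) \left(- \frac{1}{17323}\right) = \frac{52285}{17323}$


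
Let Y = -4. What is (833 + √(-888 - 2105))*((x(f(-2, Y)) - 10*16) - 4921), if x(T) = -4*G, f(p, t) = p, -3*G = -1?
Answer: -12700751/3 - 15247*I*√2993/3 ≈ -4.2336e+6 - 2.7805e+5*I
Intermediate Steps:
G = ⅓ (G = -⅓*(-1) = ⅓ ≈ 0.33333)
x(T) = -4/3 (x(T) = -4*⅓ = -4/3)
(833 + √(-888 - 2105))*((x(f(-2, Y)) - 10*16) - 4921) = (833 + √(-888 - 2105))*((-4/3 - 10*16) - 4921) = (833 + √(-2993))*((-4/3 - 160) - 4921) = (833 + I*√2993)*(-484/3 - 4921) = (833 + I*√2993)*(-15247/3) = -12700751/3 - 15247*I*√2993/3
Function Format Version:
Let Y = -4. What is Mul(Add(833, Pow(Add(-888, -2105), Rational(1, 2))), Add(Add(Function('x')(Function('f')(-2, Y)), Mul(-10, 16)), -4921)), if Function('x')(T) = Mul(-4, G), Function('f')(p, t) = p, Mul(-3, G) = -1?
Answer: Add(Rational(-12700751, 3), Mul(Rational(-15247, 3), I, Pow(2993, Rational(1, 2)))) ≈ Add(-4.2336e+6, Mul(-2.7805e+5, I))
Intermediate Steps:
G = Rational(1, 3) (G = Mul(Rational(-1, 3), -1) = Rational(1, 3) ≈ 0.33333)
Function('x')(T) = Rational(-4, 3) (Function('x')(T) = Mul(-4, Rational(1, 3)) = Rational(-4, 3))
Mul(Add(833, Pow(Add(-888, -2105), Rational(1, 2))), Add(Add(Function('x')(Function('f')(-2, Y)), Mul(-10, 16)), -4921)) = Mul(Add(833, Pow(Add(-888, -2105), Rational(1, 2))), Add(Add(Rational(-4, 3), Mul(-10, 16)), -4921)) = Mul(Add(833, Pow(-2993, Rational(1, 2))), Add(Add(Rational(-4, 3), -160), -4921)) = Mul(Add(833, Mul(I, Pow(2993, Rational(1, 2)))), Add(Rational(-484, 3), -4921)) = Mul(Add(833, Mul(I, Pow(2993, Rational(1, 2)))), Rational(-15247, 3)) = Add(Rational(-12700751, 3), Mul(Rational(-15247, 3), I, Pow(2993, Rational(1, 2))))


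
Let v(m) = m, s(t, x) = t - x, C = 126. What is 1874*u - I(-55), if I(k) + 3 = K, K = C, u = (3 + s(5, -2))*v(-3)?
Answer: -56343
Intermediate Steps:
u = -30 (u = (3 + (5 - 1*(-2)))*(-3) = (3 + (5 + 2))*(-3) = (3 + 7)*(-3) = 10*(-3) = -30)
K = 126
I(k) = 123 (I(k) = -3 + 126 = 123)
1874*u - I(-55) = 1874*(-30) - 1*123 = -56220 - 123 = -56343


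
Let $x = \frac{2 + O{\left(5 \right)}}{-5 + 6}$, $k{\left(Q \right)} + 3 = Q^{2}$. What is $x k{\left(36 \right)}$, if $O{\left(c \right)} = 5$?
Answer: $9051$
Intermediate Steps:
$k{\left(Q \right)} = -3 + Q^{2}$
$x = 7$ ($x = \frac{2 + 5}{-5 + 6} = \frac{7}{1} = 7 \cdot 1 = 7$)
$x k{\left(36 \right)} = 7 \left(-3 + 36^{2}\right) = 7 \left(-3 + 1296\right) = 7 \cdot 1293 = 9051$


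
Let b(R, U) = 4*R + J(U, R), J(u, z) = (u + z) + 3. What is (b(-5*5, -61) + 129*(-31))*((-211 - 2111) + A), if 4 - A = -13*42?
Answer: 7410504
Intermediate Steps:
J(u, z) = 3 + u + z
b(R, U) = 3 + U + 5*R (b(R, U) = 4*R + (3 + U + R) = 4*R + (3 + R + U) = 3 + U + 5*R)
A = 550 (A = 4 - (-13)*42 = 4 - 1*(-546) = 4 + 546 = 550)
(b(-5*5, -61) + 129*(-31))*((-211 - 2111) + A) = ((3 - 61 + 5*(-5*5)) + 129*(-31))*((-211 - 2111) + 550) = ((3 - 61 + 5*(-25)) - 3999)*(-2322 + 550) = ((3 - 61 - 125) - 3999)*(-1772) = (-183 - 3999)*(-1772) = -4182*(-1772) = 7410504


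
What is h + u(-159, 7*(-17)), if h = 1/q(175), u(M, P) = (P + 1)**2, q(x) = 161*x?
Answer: 392308701/28175 ≈ 13924.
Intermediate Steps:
u(M, P) = (1 + P)**2
h = 1/28175 (h = 1/(161*175) = 1/28175 ≈ 3.5492e-5)
h + u(-159, 7*(-17)) = 1/28175 + (1 + 7*(-17))**2 = 1/28175 + (1 - 119)**2 = 1/28175 + (-118)**2 = 1/28175 + 13924 = 392308701/28175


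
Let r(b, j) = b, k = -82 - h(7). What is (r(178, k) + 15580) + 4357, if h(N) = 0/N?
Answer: 20115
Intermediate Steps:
h(N) = 0
k = -82 (k = -82 - 1*0 = -82 + 0 = -82)
(r(178, k) + 15580) + 4357 = (178 + 15580) + 4357 = 15758 + 4357 = 20115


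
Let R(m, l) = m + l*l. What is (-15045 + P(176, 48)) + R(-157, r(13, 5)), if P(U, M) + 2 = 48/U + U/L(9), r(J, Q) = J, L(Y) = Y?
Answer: -1486502/99 ≈ -15015.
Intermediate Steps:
R(m, l) = m + l**2
P(U, M) = -2 + 48/U + U/9 (P(U, M) = -2 + (48/U + U/9) = -2 + 48/U + U/9)
(-15045 + P(176, 48)) + R(-157, r(13, 5)) = (-15045 + (-2 + 48/176 + (1/9)*176)) + (-157 + 13**2) = (-15045 + (-2 + 48*(1/176) + 176/9)) + (-157 + 169) = (-15045 + (-2 + 3/11 + 176/9)) + 12 = (-15045 + 1765/99) + 12 = -1487690/99 + 12 = -1486502/99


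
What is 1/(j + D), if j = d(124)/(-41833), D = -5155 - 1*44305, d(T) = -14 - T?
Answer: -41833/2069060042 ≈ -2.0218e-5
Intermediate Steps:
D = -49460 (D = -5155 - 44305 = -49460)
j = 138/41833 (j = (-14 - 1*124)/(-41833) = (-14 - 124)*(-1/41833) = -138*(-1/41833) = 138/41833 ≈ 0.0032988)
1/(j + D) = 1/(138/41833 - 49460) = 1/(-2069060042/41833) = -41833/2069060042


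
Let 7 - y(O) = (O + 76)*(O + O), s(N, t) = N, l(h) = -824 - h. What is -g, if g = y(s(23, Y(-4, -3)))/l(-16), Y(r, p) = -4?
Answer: -4547/808 ≈ -5.6275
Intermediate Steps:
y(O) = 7 - 2*O*(76 + O) (y(O) = 7 - (O + 76)*(O + O) = 7 - (76 + O)*2*O = 7 - 2*O*(76 + O))
g = 4547/808 (g = (7 - 152*23 - 2*23**2)/(-824 - 1*(-16)) = (7 - 3496 - 2*529)/(-824 + 16) = (7 - 3496 - 1058)/(-808) = -4547*(-1/808) = 4547/808 ≈ 5.6275)
-g = -1*4547/808 = -4547/808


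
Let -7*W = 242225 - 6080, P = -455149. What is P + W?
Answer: -488884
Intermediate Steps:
W = -33735 (W = -(242225 - 6080)/7 = -1/7*236145 = -33735)
P + W = -455149 - 33735 = -488884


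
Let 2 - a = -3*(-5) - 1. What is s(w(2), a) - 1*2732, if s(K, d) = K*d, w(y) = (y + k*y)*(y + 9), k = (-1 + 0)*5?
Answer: -1676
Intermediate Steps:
a = -12 (a = 2 - (-3*(-5) - 1) = 2 - (15 - 1) = 2 - 1*14 = 2 - 14 = -12)
k = -5 (k = -1*5 = -5)
w(y) = -4*y*(9 + y) (w(y) = (y - 5*y)*(y + 9) = (-4*y)*(9 + y) = -4*y*(9 + y))
s(w(2), a) - 1*2732 = -4*2*(9 + 2)*(-12) - 1*2732 = -4*2*11*(-12) - 2732 = -88*(-12) - 2732 = 1056 - 2732 = -1676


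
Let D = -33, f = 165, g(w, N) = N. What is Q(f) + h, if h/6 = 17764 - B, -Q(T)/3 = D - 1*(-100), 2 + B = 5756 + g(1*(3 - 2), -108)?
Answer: 72507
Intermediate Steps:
B = 5646 (B = -2 + (5756 - 108) = -2 + 5648 = 5646)
Q(T) = -201 (Q(T) = -3*(-33 - 1*(-100)) = -3*(-33 + 100) = -3*67 = -201)
h = 72708 (h = 6*(17764 - 1*5646) = 6*(17764 - 5646) = 6*12118 = 72708)
Q(f) + h = -201 + 72708 = 72507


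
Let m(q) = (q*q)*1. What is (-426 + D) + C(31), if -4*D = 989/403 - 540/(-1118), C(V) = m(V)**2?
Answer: 63985202123/69316 ≈ 9.2309e+5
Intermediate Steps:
m(q) = q**2 (m(q) = q**2*1 = q**2)
C(V) = V**4 (C(V) = (V**2)**2 = V**4)
D = -50897/69316 (D = -(989/403 - 540/(-1118))/4 = -(989*(1/403) - 540*(-1/1118))/4 = -(989/403 + 270/559)/4 = -1/4*50897/17329 = -50897/69316 ≈ -0.73427)
(-426 + D) + C(31) = (-426 - 50897/69316) + 31**4 = -29579513/69316 + 923521 = 63985202123/69316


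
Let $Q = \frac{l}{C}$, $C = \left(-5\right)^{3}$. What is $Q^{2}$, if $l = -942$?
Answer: $\frac{887364}{15625} \approx 56.791$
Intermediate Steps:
$C = -125$
$Q = \frac{942}{125}$ ($Q = - \frac{942}{-125} = \left(-942\right) \left(- \frac{1}{125}\right) = \frac{942}{125} \approx 7.536$)
$Q^{2} = \left(\frac{942}{125}\right)^{2} = \frac{887364}{15625}$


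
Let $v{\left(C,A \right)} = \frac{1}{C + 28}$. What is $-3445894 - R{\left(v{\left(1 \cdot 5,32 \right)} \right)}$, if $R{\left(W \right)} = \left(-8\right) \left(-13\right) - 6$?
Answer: $-3445992$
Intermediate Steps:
$v{\left(C,A \right)} = \frac{1}{28 + C}$
$R{\left(W \right)} = 98$ ($R{\left(W \right)} = 104 - 6 = 98$)
$-3445894 - R{\left(v{\left(1 \cdot 5,32 \right)} \right)} = -3445894 - 98 = -3445992$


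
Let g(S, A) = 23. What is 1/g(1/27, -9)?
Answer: 1/23 ≈ 0.043478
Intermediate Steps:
1/g(1/27, -9) = 1/23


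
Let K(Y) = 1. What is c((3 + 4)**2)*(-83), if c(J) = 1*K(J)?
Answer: -83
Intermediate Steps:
c(J) = 1 (c(J) = 1*1 = 1)
c((3 + 4)**2)*(-83) = 1*(-83) = -83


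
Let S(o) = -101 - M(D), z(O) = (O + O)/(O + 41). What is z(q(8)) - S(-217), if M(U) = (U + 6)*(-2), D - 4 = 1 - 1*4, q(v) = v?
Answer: 4279/49 ≈ 87.327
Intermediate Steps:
z(O) = 2*O/(41 + O) (z(O) = (2*O)/(41 + O) = 2*O/(41 + O))
D = 1 (D = 4 + (1 - 1*4) = 4 + (1 - 4) = 4 - 3 = 1)
M(U) = -12 - 2*U (M(U) = (6 + U)*(-2) = -12 - 2*U)
S(o) = -87 (S(o) = -101 - (-12 - 2*1) = -101 - (-12 - 2) = -101 - 1*(-14) = -101 + 14 = -87)
z(q(8)) - S(-217) = 2*8/(41 + 8) - 1*(-87) = 2*8/49 + 87 = 2*8*(1/49) + 87 = 16/49 + 87 = 4279/49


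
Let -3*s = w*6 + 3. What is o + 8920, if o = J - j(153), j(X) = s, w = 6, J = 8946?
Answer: 17879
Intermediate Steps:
s = -13 (s = -(6*6 + 3)/3 = -(36 + 3)/3 = -⅓*39 = -13)
j(X) = -13
o = 8959 (o = 8946 - 1*(-13) = 8946 + 13 = 8959)
o + 8920 = 8959 + 8920 = 17879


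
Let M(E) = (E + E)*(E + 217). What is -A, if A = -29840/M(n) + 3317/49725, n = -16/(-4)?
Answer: 835933/49725 ≈ 16.811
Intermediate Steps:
n = 4 (n = -16*(-¼) = 4)
M(E) = 2*E*(217 + E) (M(E) = (2*E)*(217 + E) = 2*E*(217 + E))
A = -835933/49725 (A = -29840*1/(8*(217 + 4)) + 3317/49725 = -29840/(2*4*221) + 3317*(1/49725) = -29840/1768 + 3317/49725 = -29840*1/1768 + 3317/49725 = -3730/221 + 3317/49725 = -835933/49725 ≈ -16.811)
-A = -1*(-835933/49725) = 835933/49725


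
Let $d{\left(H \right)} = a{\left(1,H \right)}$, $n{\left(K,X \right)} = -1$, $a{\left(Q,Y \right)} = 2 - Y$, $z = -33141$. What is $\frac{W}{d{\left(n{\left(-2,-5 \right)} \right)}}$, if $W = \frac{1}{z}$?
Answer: $- \frac{1}{99423} \approx -1.0058 \cdot 10^{-5}$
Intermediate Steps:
$d{\left(H \right)} = 2 - H$
$W = - \frac{1}{33141}$ ($W = \frac{1}{-33141} = - \frac{1}{33141} \approx -3.0174 \cdot 10^{-5}$)
$\frac{W}{d{\left(n{\left(-2,-5 \right)} \right)}} = - \frac{1}{33141 \left(2 - -1\right)} = - \frac{1}{33141 \left(2 + 1\right)} = - \frac{1}{33141 \cdot 3} = \left(- \frac{1}{33141}\right) \frac{1}{3} = - \frac{1}{99423}$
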